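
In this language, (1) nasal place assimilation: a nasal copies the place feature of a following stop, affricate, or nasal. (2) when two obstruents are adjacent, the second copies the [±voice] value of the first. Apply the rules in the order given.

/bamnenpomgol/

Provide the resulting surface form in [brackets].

Rule 1: /m/ before /n/ (alveolar) → [n]
Rule 1: /n/ before /p/ (labial) → [m]
Rule 1: /m/ before /g/ (velar) → [ŋ]
After rule 1: bannempoŋgol
Rule 2: no segment meets the rule's conditions; no change.

[bannempoŋgol]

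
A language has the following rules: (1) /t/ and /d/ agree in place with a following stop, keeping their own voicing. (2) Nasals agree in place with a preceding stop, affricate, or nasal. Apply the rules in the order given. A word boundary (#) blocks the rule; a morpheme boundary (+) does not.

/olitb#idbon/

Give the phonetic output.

[olipb#ibbon]

Rule 1: /t/ before /b/ (labial) → [p]
Rule 1: /d/ before /b/ (labial) → [b]
After rule 1: olipb#ibbon
Rule 2: no segment meets the rule's conditions; no change.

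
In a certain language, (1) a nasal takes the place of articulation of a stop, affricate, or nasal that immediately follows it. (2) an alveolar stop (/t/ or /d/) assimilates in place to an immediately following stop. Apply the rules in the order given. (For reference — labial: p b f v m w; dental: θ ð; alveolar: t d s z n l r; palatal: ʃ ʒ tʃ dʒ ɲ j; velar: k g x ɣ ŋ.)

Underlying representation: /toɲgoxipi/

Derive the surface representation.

[toŋgoxipi]

Rule 1: /ɲ/ before /g/ (velar) → [ŋ]
After rule 1: toŋgoxipi
Rule 2: no segment meets the rule's conditions; no change.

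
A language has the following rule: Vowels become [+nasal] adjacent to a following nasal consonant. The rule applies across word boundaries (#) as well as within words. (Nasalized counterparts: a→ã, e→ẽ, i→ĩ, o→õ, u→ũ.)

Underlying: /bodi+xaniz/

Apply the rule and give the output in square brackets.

/a/ before nasal /n/ → [ã]

[bodi+xãniz]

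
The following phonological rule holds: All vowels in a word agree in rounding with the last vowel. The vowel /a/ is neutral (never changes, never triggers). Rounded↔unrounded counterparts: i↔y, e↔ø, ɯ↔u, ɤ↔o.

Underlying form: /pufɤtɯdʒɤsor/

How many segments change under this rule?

/ɤ/ harmonizes with /o/ ([+round]) → [o]
/ɯ/ harmonizes with /o/ ([+round]) → [u]
/ɤ/ harmonizes with /o/ ([+round]) → [o]
3 segments change.

3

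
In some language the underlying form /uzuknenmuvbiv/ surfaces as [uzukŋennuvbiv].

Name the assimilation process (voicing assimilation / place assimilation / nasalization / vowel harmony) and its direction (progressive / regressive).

/n/→[ŋ] /m/→[n].
Each target copies a feature from the preceding segment, so the direction is progressive.

place assimilation, progressive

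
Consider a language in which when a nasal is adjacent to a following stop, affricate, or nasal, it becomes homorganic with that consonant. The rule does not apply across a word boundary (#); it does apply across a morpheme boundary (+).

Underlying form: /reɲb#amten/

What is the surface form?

[remb#anten]

/ɲ/ before /b/ (labial) → [m]
/m/ before /t/ (alveolar) → [n]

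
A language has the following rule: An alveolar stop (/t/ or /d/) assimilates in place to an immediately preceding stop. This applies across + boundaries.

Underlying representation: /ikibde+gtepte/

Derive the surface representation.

[ikibbe+gkeppe]

/d/ after /b/ (labial) → [b]
/t/ after /g/ (velar) → [k]
/t/ after /p/ (labial) → [p]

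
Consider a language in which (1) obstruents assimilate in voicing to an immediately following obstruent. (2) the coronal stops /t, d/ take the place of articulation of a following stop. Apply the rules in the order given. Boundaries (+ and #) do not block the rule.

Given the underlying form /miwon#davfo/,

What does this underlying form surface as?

[miwon#daffo]

Rule 1: /v/ before /f/ (voiceless) → [f]
After rule 1: miwon#daffo
Rule 2: no segment meets the rule's conditions; no change.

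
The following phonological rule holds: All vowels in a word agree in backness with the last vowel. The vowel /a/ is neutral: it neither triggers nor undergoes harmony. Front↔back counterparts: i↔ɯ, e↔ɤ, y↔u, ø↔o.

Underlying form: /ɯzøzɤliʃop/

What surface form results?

[ɯzozɤlɯʃop]

/ø/ harmonizes with /o/ ([+back]) → [o]
/i/ harmonizes with /o/ ([+back]) → [ɯ]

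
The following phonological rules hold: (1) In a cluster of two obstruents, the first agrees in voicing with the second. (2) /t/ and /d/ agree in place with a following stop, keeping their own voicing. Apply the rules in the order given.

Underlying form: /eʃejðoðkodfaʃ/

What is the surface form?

[eʃejðoθkotfaʃ]

Rule 1: /ð/ before /k/ (voiceless) → [θ]
Rule 1: /d/ before /f/ (voiceless) → [t]
After rule 1: eʃejðoθkotfaʃ
Rule 2: no segment meets the rule's conditions; no change.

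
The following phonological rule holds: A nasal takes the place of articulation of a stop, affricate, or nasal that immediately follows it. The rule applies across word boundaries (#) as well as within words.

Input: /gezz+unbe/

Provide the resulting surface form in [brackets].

/n/ before /b/ (labial) → [m]

[gezz+umbe]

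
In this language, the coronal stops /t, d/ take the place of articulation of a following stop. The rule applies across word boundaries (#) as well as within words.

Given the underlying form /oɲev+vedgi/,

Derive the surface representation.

/d/ before /g/ (velar) → [g]

[oɲev+veggi]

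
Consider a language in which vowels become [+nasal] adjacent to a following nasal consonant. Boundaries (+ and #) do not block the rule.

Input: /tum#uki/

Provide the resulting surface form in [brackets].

/u/ before nasal /m/ → [ũ]

[tũm#uki]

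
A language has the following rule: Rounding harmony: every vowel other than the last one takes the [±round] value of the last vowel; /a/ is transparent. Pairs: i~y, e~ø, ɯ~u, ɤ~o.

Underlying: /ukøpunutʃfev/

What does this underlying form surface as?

[ɯkepɯnɯtʃfev]

/u/ harmonizes with /e/ ([-round]) → [ɯ]
/ø/ harmonizes with /e/ ([-round]) → [e]
/u/ harmonizes with /e/ ([-round]) → [ɯ]
/u/ harmonizes with /e/ ([-round]) → [ɯ]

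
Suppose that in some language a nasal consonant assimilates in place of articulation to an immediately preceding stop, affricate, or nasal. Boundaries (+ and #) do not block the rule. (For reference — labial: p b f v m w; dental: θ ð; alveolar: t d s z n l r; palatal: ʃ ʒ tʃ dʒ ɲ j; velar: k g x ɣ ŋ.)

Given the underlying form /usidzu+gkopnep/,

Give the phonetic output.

[usidzu+gkopmep]

/n/ after /p/ (labial) → [m]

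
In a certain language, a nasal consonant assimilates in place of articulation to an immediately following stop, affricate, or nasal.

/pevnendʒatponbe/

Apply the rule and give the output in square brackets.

[pevneɲdʒatpombe]

/n/ before /dʒ/ (palatal) → [ɲ]
/n/ before /b/ (labial) → [m]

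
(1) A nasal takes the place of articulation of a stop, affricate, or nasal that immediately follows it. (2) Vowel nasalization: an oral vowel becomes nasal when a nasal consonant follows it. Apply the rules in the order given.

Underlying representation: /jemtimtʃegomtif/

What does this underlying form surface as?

Rule 1: /m/ before /t/ (alveolar) → [n]
Rule 1: /m/ before /tʃ/ (palatal) → [ɲ]
Rule 1: /m/ before /t/ (alveolar) → [n]
After rule 1: jentiɲtʃegontif
Rule 2: /e/ before nasal /n/ → [ẽ]
Rule 2: /i/ before nasal /ɲ/ → [ĩ]
Rule 2: /o/ before nasal /n/ → [õ]

[jẽntĩɲtʃegõntif]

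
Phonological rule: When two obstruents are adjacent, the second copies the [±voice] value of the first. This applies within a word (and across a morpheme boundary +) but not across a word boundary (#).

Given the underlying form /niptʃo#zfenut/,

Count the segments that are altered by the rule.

/f/ after /z/ (voiced) → [v]
1 segment changes.

1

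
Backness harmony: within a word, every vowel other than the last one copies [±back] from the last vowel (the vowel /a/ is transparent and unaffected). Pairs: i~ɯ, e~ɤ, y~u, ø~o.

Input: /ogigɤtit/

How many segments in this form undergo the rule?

2

/o/ harmonizes with /i/ ([-back]) → [ø]
/ɤ/ harmonizes with /i/ ([-back]) → [e]
2 segments change.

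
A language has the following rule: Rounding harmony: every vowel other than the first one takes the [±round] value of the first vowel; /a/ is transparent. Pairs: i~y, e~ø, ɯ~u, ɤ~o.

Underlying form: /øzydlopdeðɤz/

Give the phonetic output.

[øzydlopdøðoz]

/e/ harmonizes with /ø/ ([+round]) → [ø]
/ɤ/ harmonizes with /ø/ ([+round]) → [o]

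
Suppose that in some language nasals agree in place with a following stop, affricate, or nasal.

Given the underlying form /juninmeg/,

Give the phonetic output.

/n/ before /m/ (labial) → [m]

[junimmeg]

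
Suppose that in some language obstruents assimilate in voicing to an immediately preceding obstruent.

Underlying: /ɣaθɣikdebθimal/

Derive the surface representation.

[ɣaθxiktebðimal]

/ɣ/ after /θ/ (voiceless) → [x]
/d/ after /k/ (voiceless) → [t]
/θ/ after /b/ (voiced) → [ð]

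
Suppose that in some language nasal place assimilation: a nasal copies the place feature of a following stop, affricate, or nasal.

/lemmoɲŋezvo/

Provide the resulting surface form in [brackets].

[lemmoŋŋezvo]

/ɲ/ before /ŋ/ (velar) → [ŋ]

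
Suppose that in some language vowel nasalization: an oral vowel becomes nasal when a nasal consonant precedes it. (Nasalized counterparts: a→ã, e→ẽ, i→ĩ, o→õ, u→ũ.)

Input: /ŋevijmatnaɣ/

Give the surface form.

/e/ after nasal /ŋ/ → [ẽ]
/a/ after nasal /m/ → [ã]
/a/ after nasal /n/ → [ã]

[ŋẽvijmãtnãɣ]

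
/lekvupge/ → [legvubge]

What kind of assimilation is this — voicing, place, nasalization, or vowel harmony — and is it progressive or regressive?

voicing assimilation, regressive

/k/→[g] /p/→[b].
Each target copies a feature from the following segment, so the direction is regressive.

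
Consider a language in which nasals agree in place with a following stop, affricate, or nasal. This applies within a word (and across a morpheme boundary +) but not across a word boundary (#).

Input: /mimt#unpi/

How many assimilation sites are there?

/m/ before /t/ (alveolar) → [n]
/n/ before /p/ (labial) → [m]
2 segments change.

2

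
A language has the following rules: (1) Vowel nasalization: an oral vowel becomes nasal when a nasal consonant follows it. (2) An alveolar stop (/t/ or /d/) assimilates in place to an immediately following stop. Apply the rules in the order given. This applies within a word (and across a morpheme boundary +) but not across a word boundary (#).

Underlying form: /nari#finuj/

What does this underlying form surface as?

Rule 1: /i/ before nasal /n/ → [ĩ]
After rule 1: nari#fĩnuj
Rule 2: no segment meets the rule's conditions; no change.

[nari#fĩnuj]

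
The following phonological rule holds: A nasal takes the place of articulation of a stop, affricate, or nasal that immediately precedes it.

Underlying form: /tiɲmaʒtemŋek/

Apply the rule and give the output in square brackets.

/m/ after /ɲ/ (palatal) → [ɲ]
/ŋ/ after /m/ (labial) → [m]

[tiɲɲaʒtemmek]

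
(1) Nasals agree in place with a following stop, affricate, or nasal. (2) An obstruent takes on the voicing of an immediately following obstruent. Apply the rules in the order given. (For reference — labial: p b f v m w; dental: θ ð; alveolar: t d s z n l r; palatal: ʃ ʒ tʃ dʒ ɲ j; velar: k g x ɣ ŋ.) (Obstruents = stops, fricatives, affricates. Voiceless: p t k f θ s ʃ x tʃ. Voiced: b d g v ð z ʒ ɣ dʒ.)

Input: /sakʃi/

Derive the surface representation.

[sakʃi]

Rule 1: no segment meets the rule's conditions; no change.
After rule 1: sakʃi
Rule 2: no segment meets the rule's conditions; no change.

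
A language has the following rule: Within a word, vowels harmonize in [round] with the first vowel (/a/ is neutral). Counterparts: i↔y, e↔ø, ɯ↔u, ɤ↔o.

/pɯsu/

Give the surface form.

/u/ harmonizes with /ɯ/ ([-round]) → [ɯ]

[pɯsɯ]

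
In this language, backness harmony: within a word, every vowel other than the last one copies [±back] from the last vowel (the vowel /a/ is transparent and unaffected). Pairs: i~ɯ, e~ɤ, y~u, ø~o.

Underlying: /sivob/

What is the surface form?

[sɯvob]

/i/ harmonizes with /o/ ([+back]) → [ɯ]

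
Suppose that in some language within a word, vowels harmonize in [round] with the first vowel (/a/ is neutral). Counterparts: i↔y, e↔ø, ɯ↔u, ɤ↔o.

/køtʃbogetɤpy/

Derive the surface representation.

[køtʃbogøtopy]

/e/ harmonizes with /ø/ ([+round]) → [ø]
/ɤ/ harmonizes with /ø/ ([+round]) → [o]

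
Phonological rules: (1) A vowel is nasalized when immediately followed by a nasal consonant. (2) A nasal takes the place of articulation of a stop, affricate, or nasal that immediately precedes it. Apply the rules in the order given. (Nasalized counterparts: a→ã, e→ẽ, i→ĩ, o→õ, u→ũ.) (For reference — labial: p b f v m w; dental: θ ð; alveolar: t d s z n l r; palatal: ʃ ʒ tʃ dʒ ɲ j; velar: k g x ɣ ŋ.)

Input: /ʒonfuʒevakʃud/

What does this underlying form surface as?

[ʒõnfuʒevakʃud]

Rule 1: /o/ before nasal /n/ → [õ]
After rule 1: ʒõnfuʒevakʃud
Rule 2: no segment meets the rule's conditions; no change.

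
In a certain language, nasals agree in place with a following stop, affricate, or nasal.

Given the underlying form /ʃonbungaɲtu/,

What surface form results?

[ʃombuŋgantu]

/n/ before /b/ (labial) → [m]
/n/ before /g/ (velar) → [ŋ]
/ɲ/ before /t/ (alveolar) → [n]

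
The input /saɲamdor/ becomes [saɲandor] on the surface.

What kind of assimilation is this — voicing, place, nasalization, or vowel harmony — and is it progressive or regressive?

place assimilation, regressive

/m/→[n].
Each target copies a feature from the following segment, so the direction is regressive.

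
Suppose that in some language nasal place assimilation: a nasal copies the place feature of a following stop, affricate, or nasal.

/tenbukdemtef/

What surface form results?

/n/ before /b/ (labial) → [m]
/m/ before /t/ (alveolar) → [n]

[tembukdentef]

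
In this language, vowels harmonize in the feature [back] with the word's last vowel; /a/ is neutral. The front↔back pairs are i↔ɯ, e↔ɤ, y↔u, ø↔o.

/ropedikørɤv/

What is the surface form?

/e/ harmonizes with /ɤ/ ([+back]) → [ɤ]
/i/ harmonizes with /ɤ/ ([+back]) → [ɯ]
/ø/ harmonizes with /ɤ/ ([+back]) → [o]

[ropɤdɯkorɤv]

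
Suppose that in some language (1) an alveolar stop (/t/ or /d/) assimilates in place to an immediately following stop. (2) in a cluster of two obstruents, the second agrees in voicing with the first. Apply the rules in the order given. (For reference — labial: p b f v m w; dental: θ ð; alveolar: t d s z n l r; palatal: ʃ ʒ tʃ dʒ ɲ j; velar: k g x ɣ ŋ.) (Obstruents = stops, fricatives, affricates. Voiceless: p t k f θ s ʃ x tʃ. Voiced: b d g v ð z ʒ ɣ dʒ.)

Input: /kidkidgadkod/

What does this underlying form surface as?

Rule 1: /d/ before /k/ (velar) → [g]
Rule 1: /d/ before /g/ (velar) → [g]
Rule 1: /d/ before /k/ (velar) → [g]
After rule 1: kigkiggagkod
Rule 2: /k/ after /g/ (voiced) → [g]
Rule 2: /k/ after /g/ (voiced) → [g]

[kiggiggaggod]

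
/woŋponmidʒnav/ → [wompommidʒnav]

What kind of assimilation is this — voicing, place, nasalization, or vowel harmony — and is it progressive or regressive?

place assimilation, regressive

/ŋ/→[m] /n/→[m].
Each target copies a feature from the following segment, so the direction is regressive.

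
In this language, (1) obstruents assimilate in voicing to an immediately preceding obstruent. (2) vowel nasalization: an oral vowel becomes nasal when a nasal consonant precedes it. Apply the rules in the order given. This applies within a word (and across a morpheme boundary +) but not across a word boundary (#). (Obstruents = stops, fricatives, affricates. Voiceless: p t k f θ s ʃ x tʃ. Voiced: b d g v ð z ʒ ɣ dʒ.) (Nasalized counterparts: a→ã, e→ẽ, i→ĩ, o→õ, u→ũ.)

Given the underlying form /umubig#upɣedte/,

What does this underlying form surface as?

[umũbig#upxedde]

Rule 1: /ɣ/ after /p/ (voiceless) → [x]
Rule 1: /t/ after /d/ (voiced) → [d]
After rule 1: umubig#upxedde
Rule 2: /u/ after nasal /m/ → [ũ]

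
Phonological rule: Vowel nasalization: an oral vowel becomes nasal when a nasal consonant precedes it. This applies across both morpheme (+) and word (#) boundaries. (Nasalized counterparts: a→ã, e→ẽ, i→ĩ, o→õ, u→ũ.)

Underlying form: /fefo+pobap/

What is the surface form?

[fefo+pobap]

no segment meets the rule's conditions; no change.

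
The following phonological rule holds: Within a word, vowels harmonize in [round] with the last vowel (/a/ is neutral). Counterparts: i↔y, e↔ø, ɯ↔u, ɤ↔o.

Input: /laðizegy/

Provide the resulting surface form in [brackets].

[laðyzøgy]

/i/ harmonizes with /y/ ([+round]) → [y]
/e/ harmonizes with /y/ ([+round]) → [ø]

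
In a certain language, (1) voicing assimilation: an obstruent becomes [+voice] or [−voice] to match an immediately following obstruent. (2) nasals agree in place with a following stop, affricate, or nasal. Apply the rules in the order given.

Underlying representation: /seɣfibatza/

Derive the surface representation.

[sexfibadza]

Rule 1: /ɣ/ before /f/ (voiceless) → [x]
Rule 1: /t/ before /z/ (voiced) → [d]
After rule 1: sexfibadza
Rule 2: no segment meets the rule's conditions; no change.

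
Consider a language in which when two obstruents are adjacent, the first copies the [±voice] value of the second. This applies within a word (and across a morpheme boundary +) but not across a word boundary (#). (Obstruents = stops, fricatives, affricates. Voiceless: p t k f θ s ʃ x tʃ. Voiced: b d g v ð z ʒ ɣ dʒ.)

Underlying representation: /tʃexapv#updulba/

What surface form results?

/p/ before /v/ (voiced) → [b]
/p/ before /d/ (voiced) → [b]

[tʃexabv#ubdulba]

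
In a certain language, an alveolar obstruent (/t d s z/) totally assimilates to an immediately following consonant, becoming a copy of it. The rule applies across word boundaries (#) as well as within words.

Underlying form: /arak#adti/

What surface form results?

/d/ before /t/ → [t] (total assimilation)

[arak#atti]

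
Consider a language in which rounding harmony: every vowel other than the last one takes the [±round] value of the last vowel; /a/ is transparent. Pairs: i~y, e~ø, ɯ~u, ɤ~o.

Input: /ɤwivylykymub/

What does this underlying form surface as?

/ɤ/ harmonizes with /u/ ([+round]) → [o]
/i/ harmonizes with /u/ ([+round]) → [y]

[owyvylykymub]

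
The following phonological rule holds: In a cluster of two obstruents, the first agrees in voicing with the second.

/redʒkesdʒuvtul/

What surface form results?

/dʒ/ before /k/ (voiceless) → [tʃ]
/s/ before /dʒ/ (voiced) → [z]
/v/ before /t/ (voiceless) → [f]

[retʃkezdʒuftul]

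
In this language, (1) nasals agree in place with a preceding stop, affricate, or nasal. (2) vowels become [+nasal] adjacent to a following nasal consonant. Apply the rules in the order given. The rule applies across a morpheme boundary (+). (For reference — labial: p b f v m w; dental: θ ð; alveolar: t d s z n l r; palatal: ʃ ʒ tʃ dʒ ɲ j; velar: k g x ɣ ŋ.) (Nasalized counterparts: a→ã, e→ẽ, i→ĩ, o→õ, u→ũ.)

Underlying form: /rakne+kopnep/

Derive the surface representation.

[rakŋe+kopmep]

Rule 1: /n/ after /k/ (velar) → [ŋ]
Rule 1: /n/ after /p/ (labial) → [m]
After rule 1: rakŋe+kopmep
Rule 2: no segment meets the rule's conditions; no change.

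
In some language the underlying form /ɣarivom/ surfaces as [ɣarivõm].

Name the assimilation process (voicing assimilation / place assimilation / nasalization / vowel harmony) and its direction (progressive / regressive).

nasalization, regressive

/o/→[õ].
Each target copies a feature from the following segment, so the direction is regressive.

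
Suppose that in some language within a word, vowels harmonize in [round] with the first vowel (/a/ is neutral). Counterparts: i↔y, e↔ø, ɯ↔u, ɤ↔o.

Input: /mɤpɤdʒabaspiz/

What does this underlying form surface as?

[mɤpɤdʒabaspiz]

no segment meets the rule's conditions; no change.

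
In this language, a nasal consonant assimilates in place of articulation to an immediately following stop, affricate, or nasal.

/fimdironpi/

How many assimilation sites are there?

2

/m/ before /d/ (alveolar) → [n]
/n/ before /p/ (labial) → [m]
2 segments change.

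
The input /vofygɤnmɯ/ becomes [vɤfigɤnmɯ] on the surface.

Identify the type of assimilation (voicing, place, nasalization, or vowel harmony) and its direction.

/o/→[ɤ] /y/→[i].
Vowels agree with the last vowel, so the harmony is regressive.

vowel harmony, regressive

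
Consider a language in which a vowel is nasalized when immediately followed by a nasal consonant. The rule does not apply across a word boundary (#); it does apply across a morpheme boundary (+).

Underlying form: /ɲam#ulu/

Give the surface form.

/a/ before nasal /m/ → [ã]

[ɲãm#ulu]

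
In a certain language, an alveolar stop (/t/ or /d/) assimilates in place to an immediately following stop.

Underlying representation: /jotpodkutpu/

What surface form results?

[joppogkuppu]

/t/ before /p/ (labial) → [p]
/d/ before /k/ (velar) → [g]
/t/ before /p/ (labial) → [p]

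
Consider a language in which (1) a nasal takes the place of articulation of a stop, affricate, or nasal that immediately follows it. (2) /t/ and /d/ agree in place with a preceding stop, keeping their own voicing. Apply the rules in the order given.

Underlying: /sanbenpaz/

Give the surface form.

[sambempaz]

Rule 1: /n/ before /b/ (labial) → [m]
Rule 1: /n/ before /p/ (labial) → [m]
After rule 1: sambempaz
Rule 2: no segment meets the rule's conditions; no change.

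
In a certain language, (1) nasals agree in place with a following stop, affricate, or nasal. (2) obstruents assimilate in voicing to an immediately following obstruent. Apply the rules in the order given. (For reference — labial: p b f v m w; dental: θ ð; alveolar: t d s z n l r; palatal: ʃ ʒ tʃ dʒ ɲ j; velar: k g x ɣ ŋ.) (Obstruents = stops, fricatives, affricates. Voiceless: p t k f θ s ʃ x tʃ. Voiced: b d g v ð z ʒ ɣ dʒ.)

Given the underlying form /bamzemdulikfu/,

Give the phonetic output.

Rule 1: /m/ before /d/ (alveolar) → [n]
After rule 1: bamzendulikfu
Rule 2: no segment meets the rule's conditions; no change.

[bamzendulikfu]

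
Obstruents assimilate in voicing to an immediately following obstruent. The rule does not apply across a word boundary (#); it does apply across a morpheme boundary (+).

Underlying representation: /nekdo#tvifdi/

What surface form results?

[negdo#dvivdi]

/k/ before /d/ (voiced) → [g]
/t/ before /v/ (voiced) → [d]
/f/ before /d/ (voiced) → [v]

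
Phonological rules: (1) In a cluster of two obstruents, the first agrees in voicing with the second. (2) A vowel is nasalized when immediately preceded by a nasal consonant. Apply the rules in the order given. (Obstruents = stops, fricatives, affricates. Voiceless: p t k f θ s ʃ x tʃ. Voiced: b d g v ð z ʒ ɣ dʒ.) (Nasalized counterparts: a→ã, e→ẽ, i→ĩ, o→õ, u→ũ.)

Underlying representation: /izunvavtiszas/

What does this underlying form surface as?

Rule 1: /v/ before /t/ (voiceless) → [f]
Rule 1: /s/ before /z/ (voiced) → [z]
After rule 1: izunvaftizzas
Rule 2: no segment meets the rule's conditions; no change.

[izunvaftizzas]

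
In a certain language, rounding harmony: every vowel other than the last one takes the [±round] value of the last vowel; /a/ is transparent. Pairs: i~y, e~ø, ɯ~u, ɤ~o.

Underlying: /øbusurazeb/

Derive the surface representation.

[ebɯsɯrazeb]

/ø/ harmonizes with /e/ ([-round]) → [e]
/u/ harmonizes with /e/ ([-round]) → [ɯ]
/u/ harmonizes with /e/ ([-round]) → [ɯ]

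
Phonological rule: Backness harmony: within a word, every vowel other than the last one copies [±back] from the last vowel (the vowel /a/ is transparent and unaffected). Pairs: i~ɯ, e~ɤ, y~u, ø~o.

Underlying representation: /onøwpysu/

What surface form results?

/ø/ harmonizes with /u/ ([+back]) → [o]
/y/ harmonizes with /u/ ([+back]) → [u]

[onowpusu]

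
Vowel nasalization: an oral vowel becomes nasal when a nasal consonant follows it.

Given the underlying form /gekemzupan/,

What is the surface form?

/e/ before nasal /m/ → [ẽ]
/a/ before nasal /n/ → [ã]

[gekẽmzupãn]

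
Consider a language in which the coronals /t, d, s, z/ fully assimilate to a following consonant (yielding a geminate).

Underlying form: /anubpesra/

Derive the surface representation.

/s/ before /r/ → [r] (total assimilation)

[anubperra]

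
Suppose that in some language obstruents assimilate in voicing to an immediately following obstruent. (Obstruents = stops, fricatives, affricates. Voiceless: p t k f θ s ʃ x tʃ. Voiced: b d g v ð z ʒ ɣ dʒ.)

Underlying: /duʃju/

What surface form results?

no segment meets the rule's conditions; no change.

[duʃju]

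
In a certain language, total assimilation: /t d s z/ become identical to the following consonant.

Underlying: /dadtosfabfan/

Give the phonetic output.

/d/ before /t/ → [t] (total assimilation)
/s/ before /f/ → [f] (total assimilation)

[dattoffabfan]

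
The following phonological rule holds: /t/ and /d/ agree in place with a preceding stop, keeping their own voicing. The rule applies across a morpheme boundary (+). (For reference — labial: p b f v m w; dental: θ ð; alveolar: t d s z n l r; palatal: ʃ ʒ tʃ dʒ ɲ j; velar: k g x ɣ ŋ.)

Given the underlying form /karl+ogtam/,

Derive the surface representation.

[karl+ogkam]

/t/ after /g/ (velar) → [k]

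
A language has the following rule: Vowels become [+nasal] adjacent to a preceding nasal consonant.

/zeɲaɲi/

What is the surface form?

/a/ after nasal /ɲ/ → [ã]
/i/ after nasal /ɲ/ → [ĩ]

[zeɲãɲĩ]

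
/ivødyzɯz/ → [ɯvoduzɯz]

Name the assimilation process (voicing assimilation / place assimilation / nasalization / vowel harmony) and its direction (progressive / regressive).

/i/→[ɯ] /ø/→[o] /y/→[u].
Vowels agree with the last vowel, so the harmony is regressive.

vowel harmony, regressive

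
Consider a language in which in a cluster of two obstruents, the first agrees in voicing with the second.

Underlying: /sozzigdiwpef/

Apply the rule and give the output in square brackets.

no segment meets the rule's conditions; no change.

[sozzigdiwpef]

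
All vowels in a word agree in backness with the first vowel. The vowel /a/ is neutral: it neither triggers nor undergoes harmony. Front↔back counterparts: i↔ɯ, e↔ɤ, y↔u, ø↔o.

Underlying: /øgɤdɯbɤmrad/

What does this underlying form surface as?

[øgedibemrad]

/ɤ/ harmonizes with /ø/ ([-back]) → [e]
/ɯ/ harmonizes with /ø/ ([-back]) → [i]
/ɤ/ harmonizes with /ø/ ([-back]) → [e]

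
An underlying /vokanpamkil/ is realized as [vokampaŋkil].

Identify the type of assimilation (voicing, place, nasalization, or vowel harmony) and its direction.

/n/→[m] /m/→[ŋ].
Each target copies a feature from the following segment, so the direction is regressive.

place assimilation, regressive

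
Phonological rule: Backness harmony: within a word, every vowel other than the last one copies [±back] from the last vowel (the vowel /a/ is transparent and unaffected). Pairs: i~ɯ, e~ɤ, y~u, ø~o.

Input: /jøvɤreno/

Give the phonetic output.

[jovɤrɤno]

/ø/ harmonizes with /o/ ([+back]) → [o]
/e/ harmonizes with /o/ ([+back]) → [ɤ]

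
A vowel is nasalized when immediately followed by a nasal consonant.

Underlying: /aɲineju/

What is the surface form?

/a/ before nasal /ɲ/ → [ã]
/i/ before nasal /n/ → [ĩ]

[ãɲĩneju]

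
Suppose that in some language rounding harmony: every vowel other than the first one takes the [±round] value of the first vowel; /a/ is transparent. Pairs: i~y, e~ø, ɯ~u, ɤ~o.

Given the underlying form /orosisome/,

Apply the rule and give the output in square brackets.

/i/ harmonizes with /o/ ([+round]) → [y]
/e/ harmonizes with /o/ ([+round]) → [ø]

[orosysomø]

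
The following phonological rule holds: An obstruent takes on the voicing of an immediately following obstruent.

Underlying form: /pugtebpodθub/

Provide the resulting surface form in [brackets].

[pukteppotθub]

/g/ before /t/ (voiceless) → [k]
/b/ before /p/ (voiceless) → [p]
/d/ before /θ/ (voiceless) → [t]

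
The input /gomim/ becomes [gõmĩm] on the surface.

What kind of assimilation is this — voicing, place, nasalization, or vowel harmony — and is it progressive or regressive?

/o/→[õ] /i/→[ĩ].
Each target copies a feature from the following segment, so the direction is regressive.

nasalization, regressive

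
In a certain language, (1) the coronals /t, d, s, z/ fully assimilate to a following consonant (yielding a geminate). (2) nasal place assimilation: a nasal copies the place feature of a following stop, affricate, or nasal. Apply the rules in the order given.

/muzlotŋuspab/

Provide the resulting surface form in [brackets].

Rule 1: /z/ before /l/ → [l] (total assimilation)
Rule 1: /t/ before /ŋ/ → [ŋ] (total assimilation)
Rule 1: /s/ before /p/ → [p] (total assimilation)
After rule 1: mulloŋŋuppab
Rule 2: no segment meets the rule's conditions; no change.

[mulloŋŋuppab]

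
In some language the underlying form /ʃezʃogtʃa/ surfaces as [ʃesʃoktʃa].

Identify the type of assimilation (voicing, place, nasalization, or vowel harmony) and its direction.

voicing assimilation, regressive

/z/→[s] /g/→[k].
Each target copies a feature from the following segment, so the direction is regressive.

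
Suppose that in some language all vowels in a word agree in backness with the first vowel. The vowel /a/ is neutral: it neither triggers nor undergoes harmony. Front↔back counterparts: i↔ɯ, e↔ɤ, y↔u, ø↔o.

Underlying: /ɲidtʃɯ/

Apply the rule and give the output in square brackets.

[ɲidtʃi]

/ɯ/ harmonizes with /i/ ([-back]) → [i]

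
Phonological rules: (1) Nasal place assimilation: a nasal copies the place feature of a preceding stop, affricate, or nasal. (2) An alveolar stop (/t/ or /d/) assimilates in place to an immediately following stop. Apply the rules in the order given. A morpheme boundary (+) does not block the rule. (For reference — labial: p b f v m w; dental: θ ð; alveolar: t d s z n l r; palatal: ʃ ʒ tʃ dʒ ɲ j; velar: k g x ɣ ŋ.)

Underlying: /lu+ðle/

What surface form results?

Rule 1: no segment meets the rule's conditions; no change.
After rule 1: lu+ðle
Rule 2: no segment meets the rule's conditions; no change.

[lu+ðle]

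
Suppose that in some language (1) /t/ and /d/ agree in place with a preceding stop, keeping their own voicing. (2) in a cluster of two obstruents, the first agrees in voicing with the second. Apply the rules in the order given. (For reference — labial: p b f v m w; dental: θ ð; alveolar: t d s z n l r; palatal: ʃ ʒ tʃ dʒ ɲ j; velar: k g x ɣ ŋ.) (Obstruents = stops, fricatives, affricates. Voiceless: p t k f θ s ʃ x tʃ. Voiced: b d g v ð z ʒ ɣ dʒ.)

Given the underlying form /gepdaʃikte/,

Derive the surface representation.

Rule 1: /d/ after /p/ (labial) → [b]
Rule 1: /t/ after /k/ (velar) → [k]
After rule 1: gepbaʃikke
Rule 2: /p/ before /b/ (voiced) → [b]

[gebbaʃikke]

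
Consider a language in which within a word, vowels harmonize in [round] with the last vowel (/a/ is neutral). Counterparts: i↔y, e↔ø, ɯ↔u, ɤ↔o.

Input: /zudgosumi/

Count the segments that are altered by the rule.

3

/u/ harmonizes with /i/ ([-round]) → [ɯ]
/o/ harmonizes with /i/ ([-round]) → [ɤ]
/u/ harmonizes with /i/ ([-round]) → [ɯ]
3 segments change.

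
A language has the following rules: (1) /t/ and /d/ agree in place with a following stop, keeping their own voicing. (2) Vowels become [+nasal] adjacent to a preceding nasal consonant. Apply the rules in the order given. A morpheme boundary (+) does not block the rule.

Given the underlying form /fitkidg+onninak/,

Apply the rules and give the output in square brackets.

[fikkigg+onnĩnãk]

Rule 1: /t/ before /k/ (velar) → [k]
Rule 1: /d/ before /g/ (velar) → [g]
After rule 1: fikkigg+onninak
Rule 2: /i/ after nasal /n/ → [ĩ]
Rule 2: /a/ after nasal /n/ → [ã]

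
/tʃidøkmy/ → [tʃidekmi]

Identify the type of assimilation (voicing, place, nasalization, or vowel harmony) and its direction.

vowel harmony, progressive

/ø/→[e] /y/→[i].
Vowels agree with the first vowel, so the harmony is progressive.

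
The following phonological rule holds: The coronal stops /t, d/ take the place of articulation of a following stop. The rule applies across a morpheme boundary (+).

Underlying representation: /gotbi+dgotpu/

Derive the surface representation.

[gopbi+ggoppu]

/t/ before /b/ (labial) → [p]
/d/ before /g/ (velar) → [g]
/t/ before /p/ (labial) → [p]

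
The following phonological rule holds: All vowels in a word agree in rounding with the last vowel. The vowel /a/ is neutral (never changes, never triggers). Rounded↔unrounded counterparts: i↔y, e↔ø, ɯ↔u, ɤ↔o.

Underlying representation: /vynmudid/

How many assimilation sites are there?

/y/ harmonizes with /i/ ([-round]) → [i]
/u/ harmonizes with /i/ ([-round]) → [ɯ]
2 segments change.

2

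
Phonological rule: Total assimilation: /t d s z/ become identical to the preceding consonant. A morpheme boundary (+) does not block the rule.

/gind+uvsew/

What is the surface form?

[ginn+uvvew]

/d/ after /n/ → [n] (total assimilation)
/s/ after /v/ → [v] (total assimilation)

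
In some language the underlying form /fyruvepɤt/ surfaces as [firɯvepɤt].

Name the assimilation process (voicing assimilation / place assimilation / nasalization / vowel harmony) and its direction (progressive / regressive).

/y/→[i] /u/→[ɯ].
Vowels agree with the last vowel, so the harmony is regressive.

vowel harmony, regressive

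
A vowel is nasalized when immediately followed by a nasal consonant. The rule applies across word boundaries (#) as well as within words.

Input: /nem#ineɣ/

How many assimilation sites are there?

2

/e/ before nasal /m/ → [ẽ]
/i/ before nasal /n/ → [ĩ]
2 segments change.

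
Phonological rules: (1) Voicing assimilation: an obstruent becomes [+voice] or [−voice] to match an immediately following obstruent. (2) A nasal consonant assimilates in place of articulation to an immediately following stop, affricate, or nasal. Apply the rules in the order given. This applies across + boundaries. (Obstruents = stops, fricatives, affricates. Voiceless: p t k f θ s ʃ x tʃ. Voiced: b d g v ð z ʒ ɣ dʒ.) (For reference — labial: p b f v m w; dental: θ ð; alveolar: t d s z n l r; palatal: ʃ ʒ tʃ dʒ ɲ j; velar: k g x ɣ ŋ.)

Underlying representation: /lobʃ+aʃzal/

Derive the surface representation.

[lopʃ+aʒzal]

Rule 1: /b/ before /ʃ/ (voiceless) → [p]
Rule 1: /ʃ/ before /z/ (voiced) → [ʒ]
After rule 1: lopʃ+aʒzal
Rule 2: no segment meets the rule's conditions; no change.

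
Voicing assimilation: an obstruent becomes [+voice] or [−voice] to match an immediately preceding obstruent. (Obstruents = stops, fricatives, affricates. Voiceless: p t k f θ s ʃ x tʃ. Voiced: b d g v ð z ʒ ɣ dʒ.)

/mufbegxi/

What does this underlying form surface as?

/b/ after /f/ (voiceless) → [p]
/x/ after /g/ (voiced) → [ɣ]

[mufpegɣi]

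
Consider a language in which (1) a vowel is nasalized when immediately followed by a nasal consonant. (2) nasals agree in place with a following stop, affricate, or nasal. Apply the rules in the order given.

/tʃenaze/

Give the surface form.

[tʃẽnaze]

Rule 1: /e/ before nasal /n/ → [ẽ]
After rule 1: tʃẽnaze
Rule 2: no segment meets the rule's conditions; no change.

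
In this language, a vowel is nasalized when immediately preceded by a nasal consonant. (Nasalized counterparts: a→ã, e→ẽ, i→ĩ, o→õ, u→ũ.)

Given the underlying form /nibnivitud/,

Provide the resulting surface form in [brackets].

[nĩbnĩvitud]

/i/ after nasal /n/ → [ĩ]
/i/ after nasal /n/ → [ĩ]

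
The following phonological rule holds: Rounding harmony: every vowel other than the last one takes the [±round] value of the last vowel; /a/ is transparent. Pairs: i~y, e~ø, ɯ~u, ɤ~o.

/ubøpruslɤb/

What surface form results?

[ɯbeprɯslɤb]

/u/ harmonizes with /ɤ/ ([-round]) → [ɯ]
/ø/ harmonizes with /ɤ/ ([-round]) → [e]
/u/ harmonizes with /ɤ/ ([-round]) → [ɯ]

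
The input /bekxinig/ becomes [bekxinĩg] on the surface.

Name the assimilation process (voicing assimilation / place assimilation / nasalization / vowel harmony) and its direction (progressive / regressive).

nasalization, progressive

/i/→[ĩ].
Each target copies a feature from the preceding segment, so the direction is progressive.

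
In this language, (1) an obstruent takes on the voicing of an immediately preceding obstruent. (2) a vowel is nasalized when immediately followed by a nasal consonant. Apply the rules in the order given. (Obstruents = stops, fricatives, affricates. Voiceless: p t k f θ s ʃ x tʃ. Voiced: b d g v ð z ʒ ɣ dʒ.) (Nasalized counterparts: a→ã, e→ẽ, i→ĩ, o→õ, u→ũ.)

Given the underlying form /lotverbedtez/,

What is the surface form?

[lotferbeddez]

Rule 1: /v/ after /t/ (voiceless) → [f]
Rule 1: /t/ after /d/ (voiced) → [d]
After rule 1: lotferbeddez
Rule 2: no segment meets the rule's conditions; no change.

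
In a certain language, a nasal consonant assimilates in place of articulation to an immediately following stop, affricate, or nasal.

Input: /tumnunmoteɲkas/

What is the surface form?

[tunnummoteŋkas]

/m/ before /n/ (alveolar) → [n]
/n/ before /m/ (labial) → [m]
/ɲ/ before /k/ (velar) → [ŋ]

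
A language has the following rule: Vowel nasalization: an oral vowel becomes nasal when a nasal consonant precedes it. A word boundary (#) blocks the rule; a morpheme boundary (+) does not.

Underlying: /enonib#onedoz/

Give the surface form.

[enõnĩb#onẽdoz]

/o/ after nasal /n/ → [õ]
/i/ after nasal /n/ → [ĩ]
/e/ after nasal /n/ → [ẽ]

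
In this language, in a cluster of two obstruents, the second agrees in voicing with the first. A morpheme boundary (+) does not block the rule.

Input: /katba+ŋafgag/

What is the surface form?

/b/ after /t/ (voiceless) → [p]
/g/ after /f/ (voiceless) → [k]

[katpa+ŋafkag]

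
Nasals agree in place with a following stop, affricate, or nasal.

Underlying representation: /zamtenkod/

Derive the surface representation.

[zanteŋkod]

/m/ before /t/ (alveolar) → [n]
/n/ before /k/ (velar) → [ŋ]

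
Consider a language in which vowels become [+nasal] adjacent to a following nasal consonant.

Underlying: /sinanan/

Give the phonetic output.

[sĩnãnãn]

/i/ before nasal /n/ → [ĩ]
/a/ before nasal /n/ → [ã]
/a/ before nasal /n/ → [ã]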